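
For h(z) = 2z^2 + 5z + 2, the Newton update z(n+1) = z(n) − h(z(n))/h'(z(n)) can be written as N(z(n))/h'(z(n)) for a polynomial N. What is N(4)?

h'(z) = 4z + 5.
N(z) = z·h'(z) − h(z) = z·(4z + 5) − (2z^2 + 5z + 2) = 2z^2 − 2.
N(4) = 30.

30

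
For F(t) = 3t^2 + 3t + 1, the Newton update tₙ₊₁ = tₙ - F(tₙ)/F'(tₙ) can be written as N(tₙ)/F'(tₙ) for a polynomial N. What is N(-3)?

F'(t) = 6t + 3.
N(t) = t·F'(t) - F(t) = t·(6t + 3) - (3t^2 + 3t + 1) = 3t^2 - 1.
N(-3) = 26.

26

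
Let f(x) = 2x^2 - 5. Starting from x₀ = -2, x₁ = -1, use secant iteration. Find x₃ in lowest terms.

f(-2) = 3, f(-1) = -3. x₂ = (-1) - (-3)·((-1) - (-2))/((-3) - 3) = -3/2.
f(-1) = -3, f(-3/2) = -1/2. x₃ = (-3/2) - (-1/2)·((-3/2) - (-1))/((-1/2) - (-3)) = -8/5.

-8/5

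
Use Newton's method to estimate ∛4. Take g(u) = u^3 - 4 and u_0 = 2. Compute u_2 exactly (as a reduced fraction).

358/225

g'(u) = 3u^2.
g(2) = 4, g'(2) = 12, so u_1 = 2 - 4/12 = 5/3.
g(5/3) = 17/27, g'(5/3) = 25/3, so u_2 = (5/3) - (17/27)/(25/3) = 358/225.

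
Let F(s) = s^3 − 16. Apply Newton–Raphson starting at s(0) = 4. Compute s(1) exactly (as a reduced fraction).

3

F'(s) = 3s^2.
F(4) = 48, F'(4) = 48, so s(1) = 4 − 48/48 = 3.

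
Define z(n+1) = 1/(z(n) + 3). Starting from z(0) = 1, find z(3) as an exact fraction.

z(1) = 1/(1 + 3) = 1/4.
z(2) = 1/(1/4 + 3) = 4/13.
z(3) = 1/(4/13 + 3) = 13/43.

13/43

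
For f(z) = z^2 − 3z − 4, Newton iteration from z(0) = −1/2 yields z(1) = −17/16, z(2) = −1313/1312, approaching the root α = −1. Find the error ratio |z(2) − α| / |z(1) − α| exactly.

z(1) − α = −17/16 − (−1) = −17/16 + 1 = −1/16, so |z(1) − α| = 1/16.
z(2) − α = −1313/1312 − (−1) = −1313/1312 + 1 = −1/1312, so |z(2) − α| = 1/1312.
Ratio = (1/1312) / (1/16) = 1/82.

1/82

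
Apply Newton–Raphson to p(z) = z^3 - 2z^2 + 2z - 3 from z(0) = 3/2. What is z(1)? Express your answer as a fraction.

21/11

p'(z) = 3z^2 - 4z + 2.
p(3/2) = -9/8, p'(3/2) = 11/4, so z(1) = (3/2) - (-9/8)/(11/4) = 21/11.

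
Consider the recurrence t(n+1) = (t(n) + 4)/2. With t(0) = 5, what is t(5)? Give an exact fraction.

t(1) = (5 + 4)/2 = 9/2.
t(2) = ((9/2) + 4)/2 = 17/4.
t(3) = ((17/4) + 4)/2 = 33/8.
t(4) = ((33/8) + 4)/2 = 65/16.
t(5) = ((65/16) + 4)/2 = 129/32.

129/32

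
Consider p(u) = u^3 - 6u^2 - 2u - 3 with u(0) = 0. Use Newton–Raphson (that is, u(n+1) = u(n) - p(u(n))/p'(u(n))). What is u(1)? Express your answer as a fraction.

p'(u) = 3u^2 - 12u - 2.
p(0) = -3, p'(0) = -2, so u(1) = 0 - (-3)/(-2) = -3/2.

-3/2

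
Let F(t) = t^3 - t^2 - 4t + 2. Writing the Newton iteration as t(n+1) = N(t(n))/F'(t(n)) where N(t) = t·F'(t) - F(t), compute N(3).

F'(t) = 3t^2 - 2t - 4.
N(t) = t·F'(t) - F(t) = t·(3t^2 - 2t - 4) - (t^3 - t^2 - 4t + 2) = 2t^3 - t^2 - 2.
N(3) = 43.

43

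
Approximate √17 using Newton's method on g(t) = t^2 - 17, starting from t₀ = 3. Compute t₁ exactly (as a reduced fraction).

g'(t) = 2t.
g(3) = -8, g'(3) = 6, so t₁ = 3 - (-8)/6 = 13/3.

13/3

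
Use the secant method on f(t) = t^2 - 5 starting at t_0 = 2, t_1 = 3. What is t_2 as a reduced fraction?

f(2) = -1, f(3) = 4. t_2 = 3 - 4·(3 - 2)/(4 - (-1)) = 11/5.

11/5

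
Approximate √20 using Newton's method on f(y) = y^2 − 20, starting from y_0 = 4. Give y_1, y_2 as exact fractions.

y_1 = 9/2, y_2 = 161/36

f'(y) = 2y.
f(4) = −4, f'(4) = 8, so y_1 = 4 − (−4)/8 = 9/2.
f(9/2) = 1/4, f'(9/2) = 9, so y_2 = (9/2) − (1/4)/9 = 161/36.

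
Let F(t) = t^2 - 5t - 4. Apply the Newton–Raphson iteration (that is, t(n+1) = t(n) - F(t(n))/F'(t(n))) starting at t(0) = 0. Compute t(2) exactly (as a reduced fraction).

F'(t) = 2t - 5.
F(0) = -4, F'(0) = -5, so t(1) = 0 - (-4)/(-5) = -4/5.
F(-4/5) = 16/25, F'(-4/5) = -33/5, so t(2) = (-4/5) - (16/25)/(-33/5) = -116/165.

-116/165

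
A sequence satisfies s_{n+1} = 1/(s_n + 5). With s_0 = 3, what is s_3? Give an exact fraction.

s_1 = 1/(3 + 5) = 1/8.
s_2 = 1/(1/8 + 5) = 8/41.
s_3 = 1/(8/41 + 5) = 41/213.

41/213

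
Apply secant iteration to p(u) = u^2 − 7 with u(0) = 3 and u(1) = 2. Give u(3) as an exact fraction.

p(3) = 2, p(2) = −3. u(2) = 2 − (−3)·(2 − 3)/((−3) − 2) = 13/5.
p(2) = −3, p(13/5) = −6/25. u(3) = (13/5) − (−6/25)·((13/5) − 2)/((−6/25) − (−3)) = 61/23.

61/23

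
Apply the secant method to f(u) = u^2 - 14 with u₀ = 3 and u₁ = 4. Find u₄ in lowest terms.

f(3) = -5, f(4) = 2. u₂ = 4 - 2·(4 - 3)/(2 - (-5)) = 26/7.
f(4) = 2, f(26/7) = -10/49. u₃ = (26/7) - (-10/49)·((26/7) - 4)/((-10/49) - 2) = 101/27.
f(26/7) = -10/49, f(101/27) = -5/729. u₄ = (101/27) - (-5/729)·((101/27) - (26/7))/((-5/729) - (-10/49)) = 5272/1409.

5272/1409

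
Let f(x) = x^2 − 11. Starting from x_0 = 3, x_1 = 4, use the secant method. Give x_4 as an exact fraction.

3907/1178

f(3) = −2, f(4) = 5. x_2 = 4 − 5·(4 − 3)/(5 − (−2)) = 23/7.
f(4) = 5, f(23/7) = −10/49. x_3 = (23/7) − (−10/49)·((23/7) − 4)/((−10/49) − 5) = 169/51.
f(23/7) = −10/49, f(169/51) = −50/2601. x_4 = (169/51) − (−50/2601)·((169/51) − (23/7))/((−50/2601) − (−10/49)) = 3907/1178.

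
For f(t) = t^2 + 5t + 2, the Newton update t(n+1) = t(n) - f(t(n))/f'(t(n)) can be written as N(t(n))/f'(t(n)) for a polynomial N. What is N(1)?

-1

f'(t) = 2t + 5.
N(t) = t·f'(t) - f(t) = t·(2t + 5) - (t^2 + 5t + 2) = t^2 - 2.
N(1) = -1.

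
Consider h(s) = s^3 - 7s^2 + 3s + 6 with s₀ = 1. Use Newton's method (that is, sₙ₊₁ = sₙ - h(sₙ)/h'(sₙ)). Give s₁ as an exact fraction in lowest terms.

11/8

h'(s) = 3s^2 - 14s + 3.
h(1) = 3, h'(1) = -8, so s₁ = 1 - 3/(-8) = 11/8.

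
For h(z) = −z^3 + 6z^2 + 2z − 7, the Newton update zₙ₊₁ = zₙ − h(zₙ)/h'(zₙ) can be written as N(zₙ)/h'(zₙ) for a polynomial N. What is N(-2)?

h'(z) = −3z^2 + 12z + 2.
N(z) = z·h'(z) − h(z) = z·(−3z^2 + 12z + 2) − (−z^3 + 6z^2 + 2z − 7) = −2z^3 + 6z^2 + 7.
N(-2) = 47.

47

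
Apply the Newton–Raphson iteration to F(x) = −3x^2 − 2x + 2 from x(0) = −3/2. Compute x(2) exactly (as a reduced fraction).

−107/88

F'(x) = −6x − 2.
F(−3/2) = −7/4, F'(−3/2) = 7, so x(1) = (−3/2) − (−7/4)/7 = −5/4.
F(−5/4) = −3/16, F'(−5/4) = 11/2, so x(2) = (−5/4) − (−3/16)/(11/2) = −107/88.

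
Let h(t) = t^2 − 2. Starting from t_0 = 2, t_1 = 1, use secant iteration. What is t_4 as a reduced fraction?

41/29

h(2) = 2, h(1) = −1. t_2 = 1 − (−1)·(1 − 2)/((−1) − 2) = 4/3.
h(1) = −1, h(4/3) = −2/9. t_3 = (4/3) − (−2/9)·((4/3) − 1)/((−2/9) − (−1)) = 10/7.
h(4/3) = −2/9, h(10/7) = 2/49. t_4 = (10/7) − (2/49)·((10/7) − (4/3))/((2/49) − (−2/9)) = 41/29.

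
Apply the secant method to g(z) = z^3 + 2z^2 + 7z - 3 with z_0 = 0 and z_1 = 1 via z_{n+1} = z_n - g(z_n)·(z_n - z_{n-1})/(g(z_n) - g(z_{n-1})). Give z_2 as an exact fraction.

g(0) = -3, g(1) = 7. z_2 = 1 - 7·(1 - 0)/(7 - (-3)) = 3/10.

3/10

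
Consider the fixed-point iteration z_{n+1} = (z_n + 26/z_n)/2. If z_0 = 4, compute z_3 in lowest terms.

z_1 = (4 + 26/4)/2 = 21/4.
z_2 = (21/4 + 26/(21/4))/2 = 857/168.
z_3 = (857/168 + 26/(857/168))/2 = 1468273/287952.

1468273/287952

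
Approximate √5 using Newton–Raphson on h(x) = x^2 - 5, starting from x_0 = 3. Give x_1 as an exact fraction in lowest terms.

7/3

h'(x) = 2x.
h(3) = 4, h'(3) = 6, so x_1 = 3 - 4/6 = 7/3.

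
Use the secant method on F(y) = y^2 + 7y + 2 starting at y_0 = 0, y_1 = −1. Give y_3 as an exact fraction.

−5/17

F(0) = 2, F(−1) = −4. y_2 = (−1) − (−4)·((−1) − 0)/((−4) − 2) = −1/3.
F(−1) = −4, F(−1/3) = −2/9. y_3 = (−1/3) − (−2/9)·((−1/3) − (−1))/((−2/9) − (−4)) = −5/17.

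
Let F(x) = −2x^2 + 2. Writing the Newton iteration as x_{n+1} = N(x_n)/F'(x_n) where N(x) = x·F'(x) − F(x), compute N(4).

F'(x) = −4x.
N(x) = x·F'(x) − F(x) = x·(−4x) − (−2x^2 + 2) = −2x^2 − 2.
N(4) = −34.

−34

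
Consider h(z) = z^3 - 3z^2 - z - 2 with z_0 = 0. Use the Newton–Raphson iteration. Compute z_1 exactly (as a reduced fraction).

-2

h'(z) = 3z^2 - 6z - 1.
h(0) = -2, h'(0) = -1, so z_1 = 0 - (-2)/(-1) = -2.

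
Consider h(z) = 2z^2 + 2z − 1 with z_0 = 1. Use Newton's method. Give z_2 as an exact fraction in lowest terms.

3/8

h'(z) = 4z + 2.
h(1) = 3, h'(1) = 6, so z_1 = 1 − 3/6 = 1/2.
h(1/2) = 1/2, h'(1/2) = 4, so z_2 = (1/2) − (1/2)/4 = 3/8.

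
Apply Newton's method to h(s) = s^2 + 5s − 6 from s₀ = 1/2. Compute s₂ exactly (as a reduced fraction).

4081/4080

h'(s) = 2s + 5.
h(1/2) = −13/4, h'(1/2) = 6, so s₁ = (1/2) − (−13/4)/6 = 25/24.
h(25/24) = 169/576, h'(25/24) = 85/12, so s₂ = (25/24) − (169/576)/(85/12) = 4081/4080.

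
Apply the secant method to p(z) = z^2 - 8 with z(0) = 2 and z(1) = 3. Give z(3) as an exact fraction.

p(2) = -4, p(3) = 1. z(2) = 3 - 1·(3 - 2)/(1 - (-4)) = 14/5.
p(3) = 1, p(14/5) = -4/25. z(3) = (14/5) - (-4/25)·((14/5) - 3)/((-4/25) - 1) = 82/29.

82/29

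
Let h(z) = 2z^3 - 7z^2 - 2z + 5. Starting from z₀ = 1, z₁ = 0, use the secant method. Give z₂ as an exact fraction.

h(1) = -2, h(0) = 5. z₂ = 0 - 5·(0 - 1)/(5 - (-2)) = 5/7.

5/7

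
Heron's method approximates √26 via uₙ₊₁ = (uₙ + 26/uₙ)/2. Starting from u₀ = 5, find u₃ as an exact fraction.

u₁ = (5 + 26/5)/2 = 51/10.
u₂ = (51/10 + 26/(51/10))/2 = 5201/1020.
u₃ = (5201/1020 + 26/(5201/1020))/2 = 54100801/10610040.

54100801/10610040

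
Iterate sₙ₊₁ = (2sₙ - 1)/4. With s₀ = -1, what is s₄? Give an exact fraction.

s₁ = (2·(-1) - 1)/4 = -3/4.
s₂ = (2·(-3/4) - 1)/4 = -5/8.
s₃ = (2·(-5/8) - 1)/4 = -9/16.
s₄ = (2·(-9/16) - 1)/4 = -17/32.

-17/32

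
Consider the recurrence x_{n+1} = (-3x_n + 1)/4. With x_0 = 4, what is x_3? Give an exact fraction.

x_1 = (-3·4 + 1)/4 = -11/4.
x_2 = (-3·(-11/4) + 1)/4 = 37/16.
x_3 = (-3·(37/16) + 1)/4 = -95/64.

-95/64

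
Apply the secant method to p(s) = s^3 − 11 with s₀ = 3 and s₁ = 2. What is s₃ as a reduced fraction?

3483/1561

p(3) = 16, p(2) = −3. s₂ = 2 − (−3)·(2 − 3)/((−3) − 16) = 41/19.
p(2) = −3, p(41/19) = −6528/6859. s₃ = (41/19) − (−6528/6859)·((41/19) − 2)/((−6528/6859) − (−3)) = 3483/1561.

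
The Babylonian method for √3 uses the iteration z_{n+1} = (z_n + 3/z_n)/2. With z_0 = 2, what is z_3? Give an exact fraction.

18817/10864

z_1 = (2 + 3/2)/2 = 7/4.
z_2 = (7/4 + 3/(7/4))/2 = 97/56.
z_3 = (97/56 + 3/(97/56))/2 = 18817/10864.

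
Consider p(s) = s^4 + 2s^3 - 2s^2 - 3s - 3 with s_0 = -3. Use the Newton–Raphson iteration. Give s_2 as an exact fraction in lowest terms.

p'(s) = 4s^3 + 6s^2 - 4s - 3.
p(-3) = 15, p'(-3) = -45, so s_1 = (-3) - 15/(-45) = -8/3.
p(-8/3) = 277/81, p'(-8/3) = -689/27, so s_2 = (-8/3) - (277/81)/(-689/27) = -1745/689.

-1745/689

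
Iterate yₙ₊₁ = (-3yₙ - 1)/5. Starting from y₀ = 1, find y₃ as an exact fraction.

-46/125

y₁ = (-3·1 - 1)/5 = -4/5.
y₂ = (-3·(-4/5) - 1)/5 = 7/25.
y₃ = (-3·(7/25) - 1)/5 = -46/125.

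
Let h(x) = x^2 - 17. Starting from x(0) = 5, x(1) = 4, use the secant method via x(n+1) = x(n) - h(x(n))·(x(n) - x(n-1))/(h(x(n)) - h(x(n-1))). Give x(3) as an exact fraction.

h(5) = 8, h(4) = -1. x(2) = 4 - (-1)·(4 - 5)/((-1) - 8) = 37/9.
h(4) = -1, h(37/9) = -8/81. x(3) = (37/9) - (-8/81)·((37/9) - 4)/((-8/81) - (-1)) = 301/73.

301/73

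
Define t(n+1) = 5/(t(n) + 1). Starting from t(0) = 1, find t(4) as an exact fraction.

t(1) = 5/(1 + 1) = 5/2.
t(2) = 5/(5/2 + 1) = 10/7.
t(3) = 5/(10/7 + 1) = 35/17.
t(4) = 5/(35/17 + 1) = 85/52.

85/52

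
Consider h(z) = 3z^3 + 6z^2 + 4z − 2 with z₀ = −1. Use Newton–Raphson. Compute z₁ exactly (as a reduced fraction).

2

h'(z) = 9z^2 + 12z + 4.
h(−1) = −3, h'(−1) = 1, so z₁ = (−1) − (−3)/1 = 2.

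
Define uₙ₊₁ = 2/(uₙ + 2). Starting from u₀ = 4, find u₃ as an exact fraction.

7/10

u₁ = 2/(4 + 2) = 1/3.
u₂ = 2/(1/3 + 2) = 6/7.
u₃ = 2/(6/7 + 2) = 7/10.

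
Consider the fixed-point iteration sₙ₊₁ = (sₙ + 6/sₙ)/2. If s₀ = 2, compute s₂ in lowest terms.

s₁ = (2 + 6/2)/2 = 5/2.
s₂ = (5/2 + 6/(5/2))/2 = 49/20.

49/20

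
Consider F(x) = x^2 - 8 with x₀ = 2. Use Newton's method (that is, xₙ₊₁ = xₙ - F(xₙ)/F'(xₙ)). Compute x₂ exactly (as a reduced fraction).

F'(x) = 2x.
F(2) = -4, F'(2) = 4, so x₁ = 2 - (-4)/4 = 3.
F(3) = 1, F'(3) = 6, so x₂ = 3 - 1/6 = 17/6.

17/6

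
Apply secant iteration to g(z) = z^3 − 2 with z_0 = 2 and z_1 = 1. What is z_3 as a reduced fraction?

g(2) = 6, g(1) = −1. z_2 = 1 − (−1)·(1 − 2)/((−1) − 6) = 8/7.
g(1) = −1, g(8/7) = −174/343. z_3 = (8/7) − (−174/343)·((8/7) − 1)/((−174/343) − (−1)) = 218/169.

218/169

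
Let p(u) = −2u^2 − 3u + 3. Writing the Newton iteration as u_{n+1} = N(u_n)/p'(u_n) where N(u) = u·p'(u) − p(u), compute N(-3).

p'(u) = −4u − 3.
N(u) = u·p'(u) − p(u) = u·(−4u − 3) − (−2u^2 − 3u + 3) = −2u^2 − 3.
N(-3) = −21.

−21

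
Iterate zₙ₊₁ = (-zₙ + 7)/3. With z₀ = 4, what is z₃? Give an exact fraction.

5/3

z₁ = (-4 + 7)/3 = 1.
z₂ = (-1 + 7)/3 = 2.
z₃ = (-2 + 7)/3 = 5/3.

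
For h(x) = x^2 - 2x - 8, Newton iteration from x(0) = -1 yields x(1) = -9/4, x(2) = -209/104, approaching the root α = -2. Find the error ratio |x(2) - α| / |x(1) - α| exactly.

1/26

x(1) - α = -9/4 - (-2) = -9/4 + 2 = -1/4, so |x(1) - α| = 1/4.
x(2) - α = -209/104 - (-2) = -209/104 + 2 = -1/104, so |x(2) - α| = 1/104.
Ratio = (1/104) / (1/4) = 1/26.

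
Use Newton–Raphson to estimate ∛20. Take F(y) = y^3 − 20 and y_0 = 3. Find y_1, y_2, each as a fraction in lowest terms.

y_1 = 74/27, y_2 = 301027/110889

F'(y) = 3y^2.
F(3) = 7, F'(3) = 27, so y_1 = 3 − 7/27 = 74/27.
F(74/27) = 11564/19683, F'(74/27) = 5476/243, so y_2 = (74/27) − (11564/19683)/(5476/243) = 301027/110889.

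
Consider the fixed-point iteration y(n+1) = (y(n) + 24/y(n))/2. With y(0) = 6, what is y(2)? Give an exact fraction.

y(1) = (6 + 24/6)/2 = 5.
y(2) = (5 + 24/5)/2 = 49/10.

49/10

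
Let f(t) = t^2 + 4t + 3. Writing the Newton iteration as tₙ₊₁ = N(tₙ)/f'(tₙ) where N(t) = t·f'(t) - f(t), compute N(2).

1

f'(t) = 2t + 4.
N(t) = t·f'(t) - f(t) = t·(2t + 4) - (t^2 + 4t + 3) = t^2 - 3.
N(2) = 1.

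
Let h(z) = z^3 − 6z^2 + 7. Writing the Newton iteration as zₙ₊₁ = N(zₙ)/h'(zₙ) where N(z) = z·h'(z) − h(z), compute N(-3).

−115

h'(z) = 3z^2 − 12z.
N(z) = z·h'(z) − h(z) = z·(3z^2 − 12z) − (z^3 − 6z^2 + 7) = 2z^3 − 6z^2 − 7.
N(-3) = −115.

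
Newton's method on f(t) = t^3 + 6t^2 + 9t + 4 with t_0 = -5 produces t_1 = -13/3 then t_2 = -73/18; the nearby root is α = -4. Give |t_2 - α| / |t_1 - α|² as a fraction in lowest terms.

1/2

t_1 - α = -13/3 - (-4) = -13/3 + 4 = -1/3, so |t_1 - α| = 1/3.
t_2 - α = -73/18 - (-4) = -73/18 + 4 = -1/18, so |t_2 - α| = 1/18.
|t_1 - α|² = 1/9.
Ratio = (1/18) / (1/9) = 1/2.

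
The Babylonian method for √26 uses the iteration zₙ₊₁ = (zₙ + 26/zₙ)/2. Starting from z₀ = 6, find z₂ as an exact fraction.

z₁ = (6 + 26/6)/2 = 31/6.
z₂ = (31/6 + 26/(31/6))/2 = 1897/372.

1897/372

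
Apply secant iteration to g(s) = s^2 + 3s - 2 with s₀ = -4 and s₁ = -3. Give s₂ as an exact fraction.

-7/2

g(-4) = 2, g(-3) = -2. s₂ = (-3) - (-2)·((-3) - (-4))/((-2) - 2) = -7/2.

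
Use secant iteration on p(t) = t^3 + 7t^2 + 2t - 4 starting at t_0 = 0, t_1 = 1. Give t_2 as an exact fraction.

2/5

p(0) = -4, p(1) = 6. t_2 = 1 - 6·(1 - 0)/(6 - (-4)) = 2/5.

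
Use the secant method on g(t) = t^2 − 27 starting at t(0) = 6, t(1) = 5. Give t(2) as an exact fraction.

57/11

g(6) = 9, g(5) = −2. t(2) = 5 − (−2)·(5 − 6)/((−2) − 9) = 57/11.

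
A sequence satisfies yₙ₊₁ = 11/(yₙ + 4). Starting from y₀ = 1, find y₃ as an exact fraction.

341/179

y₁ = 11/(1 + 4) = 11/5.
y₂ = 11/(11/5 + 4) = 55/31.
y₃ = 11/(55/31 + 4) = 341/179.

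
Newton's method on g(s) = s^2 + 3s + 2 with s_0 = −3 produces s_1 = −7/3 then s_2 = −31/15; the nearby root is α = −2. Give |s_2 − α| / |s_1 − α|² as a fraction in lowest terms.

3/5

s_1 − α = −7/3 − (−2) = −7/3 + 2 = −1/3, so |s_1 − α| = 1/3.
s_2 − α = −31/15 − (−2) = −31/15 + 2 = −1/15, so |s_2 − α| = 1/15.
|s_1 − α|² = 1/9.
Ratio = (1/15) / (1/9) = 3/5.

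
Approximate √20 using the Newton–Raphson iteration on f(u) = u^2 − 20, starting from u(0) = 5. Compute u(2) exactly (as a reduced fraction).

161/36

f'(u) = 2u.
f(5) = 5, f'(5) = 10, so u(1) = 5 − 5/10 = 9/2.
f(9/2) = 1/4, f'(9/2) = 9, so u(2) = (9/2) − (1/4)/9 = 161/36.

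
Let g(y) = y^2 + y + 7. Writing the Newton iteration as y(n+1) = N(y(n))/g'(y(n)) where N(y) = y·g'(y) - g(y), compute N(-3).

2

g'(y) = 2y + 1.
N(y) = y·g'(y) - g(y) = y·(2y + 1) - (y^2 + y + 7) = y^2 - 7.
N(-3) = 2.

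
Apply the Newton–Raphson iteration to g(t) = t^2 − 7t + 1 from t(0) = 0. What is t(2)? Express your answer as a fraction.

48/329

g'(t) = 2t − 7.
g(0) = 1, g'(0) = −7, so t(1) = 0 − 1/(−7) = 1/7.
g(1/7) = 1/49, g'(1/7) = −47/7, so t(2) = (1/7) − (1/49)/(−47/7) = 48/329.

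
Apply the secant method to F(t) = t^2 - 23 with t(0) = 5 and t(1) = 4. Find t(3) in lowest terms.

F(5) = 2, F(4) = -7. t(2) = 4 - (-7)·(4 - 5)/((-7) - 2) = 43/9.
F(4) = -7, F(43/9) = -14/81. t(3) = (43/9) - (-14/81)·((43/9) - 4)/((-14/81) - (-7)) = 379/79.

379/79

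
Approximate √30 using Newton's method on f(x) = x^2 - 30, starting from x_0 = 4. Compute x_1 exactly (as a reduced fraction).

f'(x) = 2x.
f(4) = -14, f'(4) = 8, so x_1 = 4 - (-14)/8 = 23/4.

23/4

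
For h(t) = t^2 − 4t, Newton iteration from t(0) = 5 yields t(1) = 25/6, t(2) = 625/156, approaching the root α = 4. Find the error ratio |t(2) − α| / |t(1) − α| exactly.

1/26

t(1) − α = 25/6 − 4 = 1/6, so |t(1) − α| = 1/6.
t(2) − α = 625/156 − 4 = 1/156, so |t(2) − α| = 1/156.
Ratio = (1/156) / (1/6) = 1/26.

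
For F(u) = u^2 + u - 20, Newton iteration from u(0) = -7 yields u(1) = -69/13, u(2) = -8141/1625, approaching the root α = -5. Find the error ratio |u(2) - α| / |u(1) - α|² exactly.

u(1) - α = -69/13 - (-5) = -69/13 + 5 = -4/13, so |u(1) - α| = 4/13.
u(2) - α = -8141/1625 - (-5) = -8141/1625 + 5 = -16/1625, so |u(2) - α| = 16/1625.
|u(1) - α|² = 16/169.
Ratio = (16/1625) / (16/169) = 13/125.

13/125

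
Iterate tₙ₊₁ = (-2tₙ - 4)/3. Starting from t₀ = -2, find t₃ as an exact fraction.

t₁ = (-2·(-2) - 4)/3 = 0.
t₂ = (-2·0 - 4)/3 = -4/3.
t₃ = (-2·(-4/3) - 4)/3 = -4/9.

-4/9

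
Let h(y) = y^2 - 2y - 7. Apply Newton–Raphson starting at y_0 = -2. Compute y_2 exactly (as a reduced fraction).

h'(y) = 2y - 2.
h(-2) = 1, h'(-2) = -6, so y_1 = (-2) - 1/(-6) = -11/6.
h(-11/6) = 1/36, h'(-11/6) = -17/3, so y_2 = (-11/6) - (1/36)/(-17/3) = -373/204.

-373/204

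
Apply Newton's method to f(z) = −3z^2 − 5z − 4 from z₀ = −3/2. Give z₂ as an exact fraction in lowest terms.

f'(z) = −6z − 5.
f(−3/2) = −13/4, f'(−3/2) = 4, so z₁ = (−3/2) − (−13/4)/4 = −11/16.
f(−11/16) = −507/256, f'(−11/16) = −7/8, so z₂ = (−11/16) − (−507/256)/(−7/8) = −661/224.

−661/224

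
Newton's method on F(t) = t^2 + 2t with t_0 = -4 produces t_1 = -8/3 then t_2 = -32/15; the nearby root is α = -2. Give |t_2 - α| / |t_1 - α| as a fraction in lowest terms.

t_1 - α = -8/3 - (-2) = -8/3 + 2 = -2/3, so |t_1 - α| = 2/3.
t_2 - α = -32/15 - (-2) = -32/15 + 2 = -2/15, so |t_2 - α| = 2/15.
Ratio = (2/15) / (2/3) = 1/5.

1/5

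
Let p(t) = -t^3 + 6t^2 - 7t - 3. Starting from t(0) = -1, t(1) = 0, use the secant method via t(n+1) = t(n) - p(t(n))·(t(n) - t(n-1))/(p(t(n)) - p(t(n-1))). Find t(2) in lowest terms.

-3/14

p(-1) = 11, p(0) = -3. t(2) = 0 - (-3)·(0 - (-1))/((-3) - 11) = -3/14.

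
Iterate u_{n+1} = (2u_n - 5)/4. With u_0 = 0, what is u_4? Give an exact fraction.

u_1 = (2·0 - 5)/4 = -5/4.
u_2 = (2·(-5/4) - 5)/4 = -15/8.
u_3 = (2·(-15/8) - 5)/4 = -35/16.
u_4 = (2·(-35/16) - 5)/4 = -75/32.

-75/32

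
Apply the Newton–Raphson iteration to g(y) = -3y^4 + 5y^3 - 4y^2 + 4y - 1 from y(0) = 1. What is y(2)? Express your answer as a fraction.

g'(y) = -12y^3 + 15y^2 - 8y + 4.
g(1) = 1, g'(1) = -1, so y(1) = 1 - 1/(-1) = 2.
g(2) = -17, g'(2) = -48, so y(2) = 2 - (-17)/(-48) = 79/48.

79/48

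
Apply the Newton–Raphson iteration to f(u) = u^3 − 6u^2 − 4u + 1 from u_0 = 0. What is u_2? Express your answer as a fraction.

f'(u) = 3u^2 − 12u − 4.
f(0) = 1, f'(0) = −4, so u_1 = 0 − 1/(−4) = 1/4.
f(1/4) = −23/64, f'(1/4) = −109/16, so u_2 = (1/4) − (−23/64)/(−109/16) = 43/218.

43/218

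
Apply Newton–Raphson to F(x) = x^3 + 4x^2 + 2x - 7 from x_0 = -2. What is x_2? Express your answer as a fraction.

-119/43

F'(x) = 3x^2 + 8x + 2.
F(-2) = -3, F'(-2) = -2, so x_1 = (-2) - (-3)/(-2) = -7/2.
F(-7/2) = -63/8, F'(-7/2) = 43/4, so x_2 = (-7/2) - (-63/8)/(43/4) = -119/43.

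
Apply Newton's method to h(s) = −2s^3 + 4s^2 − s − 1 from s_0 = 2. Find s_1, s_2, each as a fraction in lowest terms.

h'(s) = −6s^2 + 8s − 1.
h(2) = −3, h'(2) = −9, so s_1 = 2 − (−3)/(−9) = 5/3.
h(5/3) = −22/27, h'(5/3) = −13/3, so s_2 = (5/3) − (−22/27)/(−13/3) = 173/117.

s_1 = 5/3, s_2 = 173/117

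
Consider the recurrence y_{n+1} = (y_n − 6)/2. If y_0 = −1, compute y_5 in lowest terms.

−187/32

y_1 = ((−1) − 6)/2 = −7/2.
y_2 = ((−7/2) − 6)/2 = −19/4.
y_3 = ((−19/4) − 6)/2 = −43/8.
y_4 = ((−43/8) − 6)/2 = −91/16.
y_5 = ((−91/16) − 6)/2 = −187/32.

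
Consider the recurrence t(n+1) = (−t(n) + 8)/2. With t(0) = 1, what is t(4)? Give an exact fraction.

41/16

t(1) = (−1 + 8)/2 = 7/2.
t(2) = (−(7/2) + 8)/2 = 9/4.
t(3) = (−(9/4) + 8)/2 = 23/8.
t(4) = (−(23/8) + 8)/2 = 41/16.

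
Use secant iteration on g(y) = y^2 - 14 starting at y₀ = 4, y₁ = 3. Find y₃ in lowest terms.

176/47

g(4) = 2, g(3) = -5. y₂ = 3 - (-5)·(3 - 4)/((-5) - 2) = 26/7.
g(3) = -5, g(26/7) = -10/49. y₃ = (26/7) - (-10/49)·((26/7) - 3)/((-10/49) - (-5)) = 176/47.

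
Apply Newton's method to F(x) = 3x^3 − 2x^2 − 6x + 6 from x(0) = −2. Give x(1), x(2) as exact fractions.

F'(x) = 9x^2 − 4x − 6.
F(−2) = −14, F'(−2) = 38, so x(1) = (−2) − (−14)/38 = −31/19.
F(−31/19) = −17591/6859, F'(−31/19) = 8839/361, so x(2) = (−31/19) − (−17591/6859)/(8839/361) = −256418/167941.

x(1) = −31/19, x(2) = −256418/167941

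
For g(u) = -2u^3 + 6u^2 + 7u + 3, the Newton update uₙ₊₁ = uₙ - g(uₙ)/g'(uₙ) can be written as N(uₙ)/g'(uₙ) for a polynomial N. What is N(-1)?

g'(u) = -6u^2 + 12u + 7.
N(u) = u·g'(u) - g(u) = u·(-6u^2 + 12u + 7) - (-2u^3 + 6u^2 + 7u + 3) = -4u^3 + 6u^2 - 3.
N(-1) = 7.

7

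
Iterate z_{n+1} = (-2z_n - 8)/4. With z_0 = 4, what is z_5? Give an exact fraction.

-3/2

z_1 = (-2·4 - 8)/4 = -4.
z_2 = (-2·(-4) - 8)/4 = 0.
z_3 = (-2·0 - 8)/4 = -2.
z_4 = (-2·(-2) - 8)/4 = -1.
z_5 = (-2·(-1) - 8)/4 = -3/2.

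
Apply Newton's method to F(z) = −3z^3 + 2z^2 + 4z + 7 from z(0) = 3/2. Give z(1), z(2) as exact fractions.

F'(z) = −9z^2 + 4z + 4.
F(3/2) = 59/8, F'(3/2) = −41/4, so z(1) = (3/2) − (59/8)/(−41/4) = 91/41.
F(91/41) = −487340/68921, F'(91/41) = −52881/1681, so z(2) = (91/41) − (−487340/68921)/(−52881/1681) = 4324831/2168121.

z(1) = 91/41, z(2) = 4324831/2168121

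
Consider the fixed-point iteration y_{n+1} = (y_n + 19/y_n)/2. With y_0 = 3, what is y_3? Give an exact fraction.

268753/61656

y_1 = (3 + 19/3)/2 = 14/3.
y_2 = (14/3 + 19/(14/3))/2 = 367/84.
y_3 = (367/84 + 19/(367/84))/2 = 268753/61656.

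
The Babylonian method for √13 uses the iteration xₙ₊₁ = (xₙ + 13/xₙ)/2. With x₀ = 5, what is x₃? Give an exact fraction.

117487/32585

x₁ = (5 + 13/5)/2 = 19/5.
x₂ = (19/5 + 13/(19/5))/2 = 343/95.
x₃ = (343/95 + 13/(343/95))/2 = 117487/32585.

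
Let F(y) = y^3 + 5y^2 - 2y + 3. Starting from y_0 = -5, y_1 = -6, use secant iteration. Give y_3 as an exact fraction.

-241734/44335

F(-5) = 13, F(-6) = -21. y_2 = (-6) - (-21)·((-6) - (-5))/((-21) - 13) = -183/34.
F(-6) = -21, F(-183/34) = 105651/39304. y_3 = (-183/34) - (105651/39304)·((-183/34) - (-6))/((105651/39304) - (-21)) = -241734/44335.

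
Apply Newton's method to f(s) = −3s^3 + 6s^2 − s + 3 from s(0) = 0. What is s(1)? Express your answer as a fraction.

3

f'(s) = −9s^2 + 12s − 1.
f(0) = 3, f'(0) = −1, so s(1) = 0 − 3/(−1) = 3.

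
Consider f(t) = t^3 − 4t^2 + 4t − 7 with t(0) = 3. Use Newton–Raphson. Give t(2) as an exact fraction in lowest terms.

16151/4697

f'(t) = 3t^2 − 8t + 4.
f(3) = −4, f'(3) = 7, so t(1) = 3 − (−4)/7 = 25/7.
f(25/7) = 624/343, f'(25/7) = 671/49, so t(2) = (25/7) − (624/343)/(671/49) = 16151/4697.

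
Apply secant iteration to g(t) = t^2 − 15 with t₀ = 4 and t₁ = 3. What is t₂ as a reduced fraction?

g(4) = 1, g(3) = −6. t₂ = 3 − (−6)·(3 − 4)/((−6) − 1) = 27/7.

27/7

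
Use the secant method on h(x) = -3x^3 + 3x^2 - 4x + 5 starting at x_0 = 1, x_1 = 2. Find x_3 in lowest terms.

4646/4243

h(1) = 1, h(2) = -15. x_2 = 2 - (-15)·(2 - 1)/((-15) - 1) = 17/16.
h(2) = -15, h(17/16) = 2205/4096. x_3 = (17/16) - (2205/4096)·((17/16) - 2)/((2205/4096) - (-15)) = 4646/4243.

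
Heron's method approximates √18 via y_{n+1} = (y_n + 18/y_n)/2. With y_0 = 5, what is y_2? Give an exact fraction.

y_1 = (5 + 18/5)/2 = 43/10.
y_2 = (43/10 + 18/(43/10))/2 = 3649/860.

3649/860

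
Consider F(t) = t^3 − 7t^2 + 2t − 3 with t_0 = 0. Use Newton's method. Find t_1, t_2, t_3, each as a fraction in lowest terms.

F'(t) = 3t^2 − 14t + 2.
F(0) = −3, F'(0) = 2, so t_1 = 0 − (−3)/2 = 3/2.
F(3/2) = −99/8, F'(3/2) = −49/4, so t_2 = (3/2) − (−99/8)/(−49/4) = 24/49.
F(24/49) = −421443/117649, F'(24/49) = −9934/2401, so t_3 = (24/49) − (−421443/117649)/(−9934/2401) = −183027/486766.

t_1 = 3/2, t_2 = 24/49, t_3 = −183027/486766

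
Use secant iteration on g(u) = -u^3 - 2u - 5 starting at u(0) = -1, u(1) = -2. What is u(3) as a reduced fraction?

-149/115

g(-1) = -2, g(-2) = 7. u(2) = (-2) - 7·((-2) - (-1))/(7 - (-2)) = -11/9.
g(-2) = 7, g(-11/9) = -532/729. u(3) = (-11/9) - (-532/729)·((-11/9) - (-2))/((-532/729) - 7) = -149/115.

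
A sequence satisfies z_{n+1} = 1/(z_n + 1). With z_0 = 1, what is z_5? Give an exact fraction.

8/13

z_1 = 1/(1 + 1) = 1/2.
z_2 = 1/(1/2 + 1) = 2/3.
z_3 = 1/(2/3 + 1) = 3/5.
z_4 = 1/(3/5 + 1) = 5/8.
z_5 = 1/(5/8 + 1) = 8/13.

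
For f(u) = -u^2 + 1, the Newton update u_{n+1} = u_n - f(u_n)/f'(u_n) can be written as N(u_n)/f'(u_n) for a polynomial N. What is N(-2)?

-5

f'(u) = -2u.
N(u) = u·f'(u) - f(u) = u·(-2u) - (-u^2 + 1) = -u^2 - 1.
N(-2) = -5.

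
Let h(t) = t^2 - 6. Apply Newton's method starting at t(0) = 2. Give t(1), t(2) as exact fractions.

h'(t) = 2t.
h(2) = -2, h'(2) = 4, so t(1) = 2 - (-2)/4 = 5/2.
h(5/2) = 1/4, h'(5/2) = 5, so t(2) = (5/2) - (1/4)/5 = 49/20.

t(1) = 5/2, t(2) = 49/20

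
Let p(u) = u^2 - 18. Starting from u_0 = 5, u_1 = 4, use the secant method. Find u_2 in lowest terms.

38/9

p(5) = 7, p(4) = -2. u_2 = 4 - (-2)·(4 - 5)/((-2) - 7) = 38/9.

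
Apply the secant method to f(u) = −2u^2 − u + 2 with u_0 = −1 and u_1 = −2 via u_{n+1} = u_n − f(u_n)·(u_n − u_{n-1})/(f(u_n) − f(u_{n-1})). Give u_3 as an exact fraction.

f(−1) = 1, f(−2) = −4. u_2 = (−2) − (−4)·((−2) − (−1))/((−4) − 1) = −6/5.
f(−2) = −4, f(−6/5) = 8/25. u_3 = (−6/5) − (8/25)·((−6/5) − (−2))/((8/25) − (−4)) = −34/27.

−34/27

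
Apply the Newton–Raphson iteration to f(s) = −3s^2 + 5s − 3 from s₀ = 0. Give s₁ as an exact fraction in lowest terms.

f'(s) = −6s + 5.
f(0) = −3, f'(0) = 5, so s₁ = 0 − (−3)/5 = 3/5.

3/5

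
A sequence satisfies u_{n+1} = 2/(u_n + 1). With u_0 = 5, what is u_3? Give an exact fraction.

4/5

u_1 = 2/(5 + 1) = 1/3.
u_2 = 2/(1/3 + 1) = 3/2.
u_3 = 2/(3/2 + 1) = 4/5.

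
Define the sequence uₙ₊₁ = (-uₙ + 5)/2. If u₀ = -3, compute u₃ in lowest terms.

9/4

u₁ = (-(-3) + 5)/2 = 4.
u₂ = (-4 + 5)/2 = 1/2.
u₃ = (-(1/2) + 5)/2 = 9/4.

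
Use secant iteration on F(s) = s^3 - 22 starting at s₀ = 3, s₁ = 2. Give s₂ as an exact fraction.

F(3) = 5, F(2) = -14. s₂ = 2 - (-14)·(2 - 3)/((-14) - 5) = 52/19.

52/19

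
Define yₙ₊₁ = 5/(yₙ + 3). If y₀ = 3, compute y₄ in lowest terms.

495/412

y₁ = 5/(3 + 3) = 5/6.
y₂ = 5/(5/6 + 3) = 30/23.
y₃ = 5/(30/23 + 3) = 115/99.
y₄ = 5/(115/99 + 3) = 495/412.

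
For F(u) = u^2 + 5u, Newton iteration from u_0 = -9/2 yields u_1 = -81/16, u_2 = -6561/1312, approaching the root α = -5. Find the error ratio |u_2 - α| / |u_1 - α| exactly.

1/82

u_1 - α = -81/16 - (-5) = -81/16 + 5 = -1/16, so |u_1 - α| = 1/16.
u_2 - α = -6561/1312 - (-5) = -6561/1312 + 5 = -1/1312, so |u_2 - α| = 1/1312.
Ratio = (1/1312) / (1/16) = 1/82.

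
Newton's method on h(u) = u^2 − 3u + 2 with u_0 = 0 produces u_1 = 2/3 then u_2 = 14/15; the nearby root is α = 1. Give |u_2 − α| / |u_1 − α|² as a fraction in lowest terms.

3/5

u_1 − α = 2/3 − 1 = −1/3, so |u_1 − α| = 1/3.
u_2 − α = 14/15 − 1 = −1/15, so |u_2 − α| = 1/15.
|u_1 − α|² = 1/9.
Ratio = (1/15) / (1/9) = 3/5.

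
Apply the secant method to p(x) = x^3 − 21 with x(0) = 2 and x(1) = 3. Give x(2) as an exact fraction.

p(2) = −13, p(3) = 6. x(2) = 3 − 6·(3 − 2)/(6 − (−13)) = 51/19.

51/19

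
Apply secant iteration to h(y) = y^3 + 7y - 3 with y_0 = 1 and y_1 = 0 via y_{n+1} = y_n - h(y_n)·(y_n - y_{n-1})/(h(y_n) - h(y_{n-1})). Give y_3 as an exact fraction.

h(1) = 5, h(0) = -3. y_2 = 0 - (-3)·(0 - 1)/((-3) - 5) = 3/8.
h(0) = -3, h(3/8) = -165/512. y_3 = (3/8) - (-165/512)·((3/8) - 0)/((-165/512) - (-3)) = 192/457.

192/457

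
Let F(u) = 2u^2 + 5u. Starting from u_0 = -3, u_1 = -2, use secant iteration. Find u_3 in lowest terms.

F(-3) = 3, F(-2) = -2. u_2 = (-2) - (-2)·((-2) - (-3))/((-2) - 3) = -12/5.
F(-2) = -2, F(-12/5) = -12/25. u_3 = (-12/5) - (-12/25)·((-12/5) - (-2))/((-12/25) - (-2)) = -48/19.

-48/19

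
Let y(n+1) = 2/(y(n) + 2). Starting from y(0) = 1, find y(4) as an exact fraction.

y(1) = 2/(1 + 2) = 2/3.
y(2) = 2/(2/3 + 2) = 3/4.
y(3) = 2/(3/4 + 2) = 8/11.
y(4) = 2/(8/11 + 2) = 11/15.

11/15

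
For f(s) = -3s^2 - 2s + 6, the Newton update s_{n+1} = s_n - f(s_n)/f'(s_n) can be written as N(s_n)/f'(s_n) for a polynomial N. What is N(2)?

-18

f'(s) = -6s - 2.
N(s) = s·f'(s) - f(s) = s·(-6s - 2) - (-3s^2 - 2s + 6) = -3s^2 - 6.
N(2) = -18.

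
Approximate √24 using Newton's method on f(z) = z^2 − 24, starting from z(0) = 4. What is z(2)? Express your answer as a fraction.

f'(z) = 2z.
f(4) = −8, f'(4) = 8, so z(1) = 4 − (−8)/8 = 5.
f(5) = 1, f'(5) = 10, so z(2) = 5 − 1/10 = 49/10.

49/10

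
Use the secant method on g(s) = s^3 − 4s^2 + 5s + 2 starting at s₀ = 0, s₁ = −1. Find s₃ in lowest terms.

−19/69

g(0) = 2, g(−1) = −8. s₂ = (−1) − (−8)·((−1) − 0)/((−8) − 2) = −1/5.
g(−1) = −8, g(−1/5) = 104/125. s₃ = (−1/5) − (104/125)·((−1/5) − (−1))/((104/125) − (−8)) = −19/69.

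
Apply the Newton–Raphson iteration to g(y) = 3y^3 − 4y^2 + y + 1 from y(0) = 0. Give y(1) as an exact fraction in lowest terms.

g'(y) = 9y^2 − 8y + 1.
g(0) = 1, g'(0) = 1, so y(1) = 0 − 1/1 = −1.

−1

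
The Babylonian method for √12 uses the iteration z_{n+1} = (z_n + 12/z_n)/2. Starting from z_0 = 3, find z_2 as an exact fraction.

97/28

z_1 = (3 + 12/3)/2 = 7/2.
z_2 = (7/2 + 12/(7/2))/2 = 97/28.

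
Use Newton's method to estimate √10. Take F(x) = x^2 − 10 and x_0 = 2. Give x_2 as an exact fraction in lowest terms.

89/28

F'(x) = 2x.
F(2) = −6, F'(2) = 4, so x_1 = 2 − (−6)/4 = 7/2.
F(7/2) = 9/4, F'(7/2) = 7, so x_2 = (7/2) − (9/4)/7 = 89/28.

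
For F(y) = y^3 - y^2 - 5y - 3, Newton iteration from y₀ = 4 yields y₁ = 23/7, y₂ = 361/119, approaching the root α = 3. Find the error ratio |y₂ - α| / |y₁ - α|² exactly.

7/17

y₁ - α = 23/7 - 3 = 2/7, so |y₁ - α| = 2/7.
y₂ - α = 361/119 - 3 = 4/119, so |y₂ - α| = 4/119.
|y₁ - α|² = 4/49.
Ratio = (4/119) / (4/49) = 7/17.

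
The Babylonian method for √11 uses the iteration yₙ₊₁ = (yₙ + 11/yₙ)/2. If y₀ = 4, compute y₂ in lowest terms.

1433/432

y₁ = (4 + 11/4)/2 = 27/8.
y₂ = (27/8 + 11/(27/8))/2 = 1433/432.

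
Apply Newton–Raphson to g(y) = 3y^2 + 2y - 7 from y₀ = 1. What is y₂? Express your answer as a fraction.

187/152

g'(y) = 6y + 2.
g(1) = -2, g'(1) = 8, so y₁ = 1 - (-2)/8 = 5/4.
g(5/4) = 3/16, g'(5/4) = 19/2, so y₂ = (5/4) - (3/16)/(19/2) = 187/152.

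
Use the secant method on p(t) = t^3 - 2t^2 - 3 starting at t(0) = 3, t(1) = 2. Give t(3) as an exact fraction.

125/49

p(3) = 6, p(2) = -3. t(2) = 2 - (-3)·(2 - 3)/((-3) - 6) = 7/3.
p(2) = -3, p(7/3) = -32/27. t(3) = (7/3) - (-32/27)·((7/3) - 2)/((-32/27) - (-3)) = 125/49.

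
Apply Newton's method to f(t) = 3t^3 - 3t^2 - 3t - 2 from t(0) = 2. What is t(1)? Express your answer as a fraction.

f'(t) = 9t^2 - 6t - 3.
f(2) = 4, f'(2) = 21, so t(1) = 2 - 4/21 = 38/21.

38/21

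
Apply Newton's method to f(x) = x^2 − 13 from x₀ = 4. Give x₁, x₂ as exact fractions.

x₁ = 29/8, x₂ = 1673/464

f'(x) = 2x.
f(4) = 3, f'(4) = 8, so x₁ = 4 − 3/8 = 29/8.
f(29/8) = 9/64, f'(29/8) = 29/4, so x₂ = (29/8) − (9/64)/(29/4) = 1673/464.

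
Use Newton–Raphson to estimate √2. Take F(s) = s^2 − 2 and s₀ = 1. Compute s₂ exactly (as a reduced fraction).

17/12

F'(s) = 2s.
F(1) = −1, F'(1) = 2, so s₁ = 1 − (−1)/2 = 3/2.
F(3/2) = 1/4, F'(3/2) = 3, so s₂ = (3/2) − (1/4)/3 = 17/12.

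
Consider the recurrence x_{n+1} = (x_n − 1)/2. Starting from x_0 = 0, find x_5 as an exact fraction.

−31/32

x_1 = (0 − 1)/2 = −1/2.
x_2 = ((−1/2) − 1)/2 = −3/4.
x_3 = ((−3/4) − 1)/2 = −7/8.
x_4 = ((−7/8) − 1)/2 = −15/16.
x_5 = ((−15/16) − 1)/2 = −31/32.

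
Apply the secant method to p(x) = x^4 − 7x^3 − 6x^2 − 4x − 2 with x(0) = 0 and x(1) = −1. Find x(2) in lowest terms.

−1/3

p(0) = −2, p(−1) = 4. x(2) = (−1) − 4·((−1) − 0)/(4 − (−2)) = −1/3.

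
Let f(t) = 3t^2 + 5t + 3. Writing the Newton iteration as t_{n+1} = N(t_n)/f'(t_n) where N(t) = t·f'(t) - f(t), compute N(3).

24

f'(t) = 6t + 5.
N(t) = t·f'(t) - f(t) = t·(6t + 5) - (3t^2 + 5t + 3) = 3t^2 - 3.
N(3) = 24.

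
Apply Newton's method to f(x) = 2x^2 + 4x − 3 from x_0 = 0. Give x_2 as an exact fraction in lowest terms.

f'(x) = 4x + 4.
f(0) = −3, f'(0) = 4, so x_1 = 0 − (−3)/4 = 3/4.
f(3/4) = 9/8, f'(3/4) = 7, so x_2 = (3/4) − (9/8)/7 = 33/56.

33/56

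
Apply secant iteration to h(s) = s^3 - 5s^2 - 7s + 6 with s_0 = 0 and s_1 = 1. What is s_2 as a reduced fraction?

h(0) = 6, h(1) = -5. s_2 = 1 - (-5)·(1 - 0)/((-5) - 6) = 6/11.

6/11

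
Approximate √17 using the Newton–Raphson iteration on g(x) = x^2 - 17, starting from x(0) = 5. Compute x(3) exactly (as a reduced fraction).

187457/45465

g'(x) = 2x.
g(5) = 8, g'(5) = 10, so x(1) = 5 - 8/10 = 21/5.
g(21/5) = 16/25, g'(21/5) = 42/5, so x(2) = (21/5) - (16/25)/(42/5) = 433/105.
g(433/105) = 64/11025, g'(433/105) = 866/105, so x(3) = (433/105) - (64/11025)/(866/105) = 187457/45465.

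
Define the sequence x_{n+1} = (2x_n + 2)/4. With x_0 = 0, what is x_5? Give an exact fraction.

x_1 = (2·0 + 2)/4 = 1/2.
x_2 = (2·(1/2) + 2)/4 = 3/4.
x_3 = (2·(3/4) + 2)/4 = 7/8.
x_4 = (2·(7/8) + 2)/4 = 15/16.
x_5 = (2·(15/16) + 2)/4 = 31/32.

31/32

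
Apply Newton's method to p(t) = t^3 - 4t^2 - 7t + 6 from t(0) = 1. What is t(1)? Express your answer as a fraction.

2/3

p'(t) = 3t^2 - 8t - 7.
p(1) = -4, p'(1) = -12, so t(1) = 1 - (-4)/(-12) = 2/3.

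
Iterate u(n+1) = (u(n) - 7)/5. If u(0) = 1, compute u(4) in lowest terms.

u(1) = (1 - 7)/5 = -6/5.
u(2) = ((-6/5) - 7)/5 = -41/25.
u(3) = ((-41/25) - 7)/5 = -216/125.
u(4) = ((-216/125) - 7)/5 = -1091/625.

-1091/625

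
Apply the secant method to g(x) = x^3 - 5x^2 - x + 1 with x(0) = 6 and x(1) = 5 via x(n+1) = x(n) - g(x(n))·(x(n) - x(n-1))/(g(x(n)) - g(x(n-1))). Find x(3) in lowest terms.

g(6) = 31, g(5) = -4. x(2) = 5 - (-4)·(5 - 6)/((-4) - 31) = 179/35.
g(5) = -4, g(179/35) = -48236/42875. x(3) = (179/35) - (-48236/42875)·((179/35) - 5)/((-48236/42875) - (-4)) = 39745/7704.

39745/7704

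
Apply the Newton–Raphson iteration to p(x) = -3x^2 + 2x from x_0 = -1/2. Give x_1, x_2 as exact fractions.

x_1 = -3/20, x_2 = -27/1160

p'(x) = -6x + 2.
p(-1/2) = -7/4, p'(-1/2) = 5, so x_1 = (-1/2) - (-7/4)/5 = -3/20.
p(-3/20) = -147/400, p'(-3/20) = 29/10, so x_2 = (-3/20) - (-147/400)/(29/10) = -27/1160.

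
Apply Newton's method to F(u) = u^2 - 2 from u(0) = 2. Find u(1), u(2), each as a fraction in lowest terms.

u(1) = 3/2, u(2) = 17/12

F'(u) = 2u.
F(2) = 2, F'(2) = 4, so u(1) = 2 - 2/4 = 3/2.
F(3/2) = 1/4, F'(3/2) = 3, so u(2) = (3/2) - (1/4)/3 = 17/12.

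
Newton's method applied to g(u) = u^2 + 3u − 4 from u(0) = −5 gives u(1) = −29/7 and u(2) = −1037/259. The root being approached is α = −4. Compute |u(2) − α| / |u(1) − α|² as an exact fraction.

u(1) − α = −29/7 − (−4) = −29/7 + 4 = −1/7, so |u(1) − α| = 1/7.
u(2) − α = −1037/259 − (−4) = −1037/259 + 4 = −1/259, so |u(2) − α| = 1/259.
|u(1) − α|² = 1/49.
Ratio = (1/259) / (1/49) = 7/37.

7/37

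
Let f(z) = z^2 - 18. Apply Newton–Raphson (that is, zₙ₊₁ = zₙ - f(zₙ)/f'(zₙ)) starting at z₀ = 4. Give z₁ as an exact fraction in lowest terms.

f'(z) = 2z.
f(4) = -2, f'(4) = 8, so z₁ = 4 - (-2)/8 = 17/4.

17/4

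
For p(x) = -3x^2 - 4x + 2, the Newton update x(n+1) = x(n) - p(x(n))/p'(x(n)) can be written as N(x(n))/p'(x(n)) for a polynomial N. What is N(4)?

-50

p'(x) = -6x - 4.
N(x) = x·p'(x) - p(x) = x·(-6x - 4) - (-3x^2 - 4x + 2) = -3x^2 - 2.
N(4) = -50.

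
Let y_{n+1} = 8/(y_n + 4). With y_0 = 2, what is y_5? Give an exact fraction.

60/41

y_1 = 8/(2 + 4) = 4/3.
y_2 = 8/(4/3 + 4) = 3/2.
y_3 = 8/(3/2 + 4) = 16/11.
y_4 = 8/(16/11 + 4) = 22/15.
y_5 = 8/(22/15 + 4) = 60/41.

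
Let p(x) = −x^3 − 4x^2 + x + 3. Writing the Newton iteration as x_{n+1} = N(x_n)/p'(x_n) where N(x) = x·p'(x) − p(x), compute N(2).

p'(x) = −3x^2 − 8x + 1.
N(x) = x·p'(x) − p(x) = x·(−3x^2 − 8x + 1) − (−x^3 − 4x^2 + x + 3) = −2x^3 − 4x^2 − 3.
N(2) = −35.

−35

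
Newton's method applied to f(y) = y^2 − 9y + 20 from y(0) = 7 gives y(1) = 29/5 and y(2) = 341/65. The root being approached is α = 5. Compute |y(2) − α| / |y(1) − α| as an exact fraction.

4/13

y(1) − α = 29/5 − 5 = 4/5, so |y(1) − α| = 4/5.
y(2) − α = 341/65 − 5 = 16/65, so |y(2) − α| = 16/65.
Ratio = (16/65) / (4/5) = 4/13.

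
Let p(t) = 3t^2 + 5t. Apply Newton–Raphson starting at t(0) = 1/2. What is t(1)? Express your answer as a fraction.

3/32

p'(t) = 6t + 5.
p(1/2) = 13/4, p'(1/2) = 8, so t(1) = (1/2) - (13/4)/8 = 3/32.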